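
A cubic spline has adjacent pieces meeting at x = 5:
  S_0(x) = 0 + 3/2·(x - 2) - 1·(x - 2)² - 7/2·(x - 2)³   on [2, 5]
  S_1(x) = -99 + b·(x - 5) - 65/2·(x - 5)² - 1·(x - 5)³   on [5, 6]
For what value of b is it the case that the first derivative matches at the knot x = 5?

S_0'(x) = 3/2 - 2·(x - 2) - 21/2·(x - 2)², so S_0'(5) = -99. On the right, S_1'(5) = b, so b = -99.

-99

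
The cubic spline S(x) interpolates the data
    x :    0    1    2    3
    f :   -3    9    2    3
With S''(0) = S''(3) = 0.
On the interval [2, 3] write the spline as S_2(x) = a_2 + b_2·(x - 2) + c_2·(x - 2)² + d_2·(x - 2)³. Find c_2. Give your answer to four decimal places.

10.2000

Write m_i for S''(x_i). With h_i = 1, 1, 1 and divided differences Δ_i = 12, -7, 1, the continuity of S' gives the tridiagonal system
  1·m_0 + 4·m_1 + 1·m_2 = 6(Δ_1 - Δ_0) = -114
  1·m_1 + 4·m_2 + 1·m_3 = 6(Δ_2 - Δ_1) = 48
Natural end conditions: m_0 = m_3 = 0.
Hence m_0 = 0, m_1 = -168/5, m_2 = 102/5, m_3 = 0.
On [2, 3], with S_2(x) = a_2 + b_2·(x - 2) + c_2·(x - 2)² + d_2·(x - 2)³: c_2 = m_2/2 = 51/5, d_2 = (m_3 - m_2)/(6h_2) = -17/5, b_2 = Δ_2 - h_2(2m_2 + m_3)/6 = -29/5.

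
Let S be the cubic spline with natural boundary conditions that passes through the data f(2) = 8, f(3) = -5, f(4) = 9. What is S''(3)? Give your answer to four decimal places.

40.5000

Let m_i = S''(x_i). Step sizes h_i = 1, 1; slopes of the chords Δ_i = (y_(i+1) - y_i)/h_i = -13, 14.
  1·m_0 + 4·m_1 + 1·m_2 = 6(Δ_1 - Δ_0) = 162
Natural end conditions: m_0 = m_2 = 0.
Hence m_0 = 0, m_1 = 81/2, m_2 = 0.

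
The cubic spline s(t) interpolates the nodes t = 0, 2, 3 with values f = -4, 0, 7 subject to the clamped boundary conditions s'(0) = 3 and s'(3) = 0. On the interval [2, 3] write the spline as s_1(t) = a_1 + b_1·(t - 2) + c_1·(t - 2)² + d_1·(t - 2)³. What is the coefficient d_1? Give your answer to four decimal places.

-6.5000

Write σ_i for s''(x_i). With h_i = 2, 1 and divided differences Δ_i = 2, 7, the continuity of s' gives the tridiagonal system
  2·σ_0 + 6·σ_1 + 1·σ_2 = 6(Δ_1 - Δ_0) = 30
Clamped end conditions give two more equations: 2h_0·σ_0 + h_0·σ_1 = 6(Δ_0 - s'(0)) = -6 and h_1·σ_1 + 2h_1·σ_2 = 6(s'(3) - Δ_1) = -42.
Solving the tridiagonal system: σ_0 = -15/2, σ_1 = 12, σ_2 = -27.
On [2, 3], with s_1(t) = a_1 + b_1·(t - 2) + c_1·(t - 2)² + d_1·(t - 2)³: c_1 = σ_1/2 = 6, d_1 = (σ_2 - σ_1)/(6h_1) = -13/2, b_1 = Δ_1 - h_1(2σ_1 + σ_2)/6 = 15/2.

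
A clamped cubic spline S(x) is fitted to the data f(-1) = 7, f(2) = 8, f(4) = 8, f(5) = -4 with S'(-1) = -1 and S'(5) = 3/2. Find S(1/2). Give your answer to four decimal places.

5.4868

Write m_i for S''(x_i). With h_i = 3, 2, 1 and divided differences Δ_i = 1/3, 0, -12, the continuity of S' gives the tridiagonal system
  3·m_0 + 10·m_1 + 2·m_2 = 6(Δ_1 - Δ_0) = -2
  2·m_1 + 6·m_2 + 1·m_3 = 6(Δ_2 - Δ_1) = -72
Clamped end conditions give two more equations: 2h_0·m_0 + h_0·m_1 = 6(Δ_0 - S'(-1)) = 8 and h_2·m_2 + 2h_2·m_3 = 6(S'(5) - Δ_2) = 81.
Hence m_0 = -52/57, m_1 = 256/57, m_2 = -1259/57, m_3 = 2938/57.
On [-1, 2], S(x) = 7 - 1·(x + 1) - 26/57·(x + 1)² + 154/513·(x + 1)³.
With (x + 1) = 3/2: S(1/2) = 417/76.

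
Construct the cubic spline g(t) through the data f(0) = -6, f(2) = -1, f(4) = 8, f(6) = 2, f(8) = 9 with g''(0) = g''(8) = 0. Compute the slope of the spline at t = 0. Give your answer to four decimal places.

Let M_i = g''(x_i). Step sizes h_i = 2, 2, 2, 2; slopes of the chords Δ_i = (y_(i+1) - y_i)/h_i = 5/2, 9/2, -3, 7/2.
  2·M_0 + 8·M_1 + 2·M_2 = 6(Δ_1 - Δ_0) = 12
  2·M_1 + 8·M_2 + 2·M_3 = 6(Δ_2 - Δ_1) = -45
  2·M_2 + 8·M_3 + 2·M_4 = 6(Δ_3 - Δ_2) = 39
Natural end conditions: M_0 = M_4 = 0.
Solving the tridiagonal system: M_0 = 0, M_1 = 57/16, M_2 = -33/4, M_3 = 111/16, M_4 = 0.
On [0, 2], g'(t) = b_0 + 2c_0·t + 3d_0·t² with b_0 = Δ_0 - h_0(2M_0 + M_1)/6 = 21/16, c_0 = M_0/2 = 0, d_0 = (M_1 - M_0)/(6h_0) = 19/64. So g'(0) = 21/16.

1.3125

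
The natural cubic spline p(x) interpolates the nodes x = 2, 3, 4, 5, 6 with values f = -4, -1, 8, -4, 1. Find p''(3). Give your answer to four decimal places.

Let M_i = p''(x_i). Step sizes h_i = 1, 1, 1, 1; slopes of the chords Δ_i = (y_(i+1) - y_i)/h_i = 3, 9, -12, 5.
  1·M_0 + 4·M_1 + 1·M_2 = 6(Δ_1 - Δ_0) = 36
  1·M_1 + 4·M_2 + 1·M_3 = 6(Δ_2 - Δ_1) = -126
  1·M_2 + 4·M_3 + 1·M_4 = 6(Δ_3 - Δ_2) = 102
Natural end conditions: M_0 = M_4 = 0.
Forward elimination and back-substitution give M_0 = 0, M_1 = 573/28, M_2 = -321/7, M_3 = 1035/28, M_4 = 0.

20.4643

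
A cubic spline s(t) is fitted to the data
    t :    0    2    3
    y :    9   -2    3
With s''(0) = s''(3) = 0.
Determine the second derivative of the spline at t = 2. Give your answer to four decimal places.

10.5000

Let σ_i = s''(x_i). Step sizes h_i = 2, 1; slopes of the chords Δ_i = (y_(i+1) - y_i)/h_i = -11/2, 5.
  2·σ_0 + 6·σ_1 + 1·σ_2 = 6(Δ_1 - Δ_0) = 63
Natural end conditions: σ_0 = σ_2 = 0.
Solving: σ_0 = 0, σ_1 = 21/2, σ_2 = 0.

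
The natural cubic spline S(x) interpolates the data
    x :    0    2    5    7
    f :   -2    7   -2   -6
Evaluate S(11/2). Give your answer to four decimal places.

-3.4688

Let M_i = S''(x_i). Step sizes h_i = 2, 3, 2; slopes of the chords Δ_i = (y_(i+1) - y_i)/h_i = 9/2, -3, -2.
  2·M_0 + 10·M_1 + 3·M_2 = 6(Δ_1 - Δ_0) = -45
  3·M_1 + 10·M_2 + 2·M_3 = 6(Δ_2 - Δ_1) = 6
Natural end conditions: M_0 = M_3 = 0.
Hence M_0 = 0, M_1 = -36/7, M_2 = 15/7, M_3 = 0.
On [5, 7], S(x) = -2 - 24/7·(x - 5) + 15/14·(x - 5)² - 5/28·(x - 5)³.
With (x - 5) = 1/2: S(11/2) = -111/32.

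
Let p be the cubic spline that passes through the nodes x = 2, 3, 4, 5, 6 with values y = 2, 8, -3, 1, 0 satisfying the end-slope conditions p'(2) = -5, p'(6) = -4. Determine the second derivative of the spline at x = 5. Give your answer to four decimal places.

-17.2143

Write M_i for p''(x_i). With h_i = 1, 1, 1, 1 and divided differences Δ_i = 6, -11, 4, -1, the continuity of p' gives the tridiagonal system
  1·M_0 + 4·M_1 + 1·M_2 = 6(Δ_1 - Δ_0) = -102
  1·M_1 + 4·M_2 + 1·M_3 = 6(Δ_2 - Δ_1) = 90
  1·M_2 + 4·M_3 + 1·M_4 = 6(Δ_3 - Δ_2) = -30
Clamped end conditions give two more equations: 2h_0·M_0 + h_0·M_1 = 6(Δ_0 - p'(2)) = 66 and h_3·M_3 + 2h_3·M_4 = 6(p'(6) - Δ_3) = -18.
Forward elimination and back-substitution give M_0 = 1621/28, M_1 = -697/14, M_2 = 157/4, M_3 = -241/14, M_4 = -11/28.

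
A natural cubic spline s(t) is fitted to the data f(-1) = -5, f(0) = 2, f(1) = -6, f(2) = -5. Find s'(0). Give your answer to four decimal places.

-2.2000

Put M_i = s'' at the i-th knot. Here h = (1, 1, 1) and Δ = (7, -8, 1), so the interior equations h_(i-1)·M_(i-1) + 2(h_(i-1)+h_i)·M_i + h_i·M_(i+1) = 6(Δ_i − Δ_(i-1)) read
  1·M_0 + 4·M_1 + 1·M_2 = 6(Δ_1 - Δ_0) = -90
  1·M_1 + 4·M_2 + 1·M_3 = 6(Δ_2 - Δ_1) = 54
Natural end conditions: M_0 = M_3 = 0.
Forward elimination and back-substitution give M_0 = 0, M_1 = -138/5, M_2 = 102/5, M_3 = 0.
On [0, 1], s'(t) = b_1 + 2c_1·t + 3d_1·t² with b_1 = Δ_1 - h_1(2M_1 + M_2)/6 = -11/5, c_1 = M_1/2 = -69/5, d_1 = (M_2 - M_1)/(6h_1) = 8. So s'(0) = -11/5.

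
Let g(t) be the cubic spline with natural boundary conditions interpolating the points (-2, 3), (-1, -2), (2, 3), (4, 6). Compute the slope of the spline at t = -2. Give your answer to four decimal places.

-5.9460

Let M_i = g''(x_i). Step sizes h_i = 1, 3, 2; slopes of the chords Δ_i = (y_(i+1) - y_i)/h_i = -5, 5/3, 3/2.
  1·M_0 + 8·M_1 + 3·M_2 = 6(Δ_1 - Δ_0) = 40
  3·M_1 + 10·M_2 + 2·M_3 = 6(Δ_2 - Δ_1) = -1
Natural end conditions: M_0 = M_3 = 0.
Forward elimination and back-substitution give M_0 = 0, M_1 = 403/71, M_2 = -128/71, M_3 = 0.
On [-2, -1], g'(t) = b_0 + 2c_0·(t + 2) + 3d_0·(t + 2)² with b_0 = Δ_0 - h_0(2M_0 + M_1)/6 = -2533/426, c_0 = M_0/2 = 0, d_0 = (M_1 - M_0)/(6h_0) = 403/426. So g'(-2) = -2533/426.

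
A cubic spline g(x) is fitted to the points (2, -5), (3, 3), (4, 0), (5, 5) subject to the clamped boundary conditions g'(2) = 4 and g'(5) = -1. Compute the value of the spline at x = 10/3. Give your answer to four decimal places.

Put m_i = g'' at the i-th knot. Here h = (1, 1, 1) and Δ = (8, -3, 5), so the interior equations h_(i-1)·m_(i-1) + 2(h_(i-1)+h_i)·m_i + h_i·m_(i+1) = 6(Δ_i − Δ_(i-1)) read
  1·m_0 + 4·m_1 + 1·m_2 = 6(Δ_1 - Δ_0) = -66
  1·m_1 + 4·m_2 + 1·m_3 = 6(Δ_2 - Δ_1) = 48
Clamped end conditions give two more equations: 2h_0·m_0 + h_0·m_1 = 6(Δ_0 - g'(2)) = 24 and h_2·m_2 + 2h_2·m_3 = 6(g'(5) - Δ_2) = -36.
Solving the tridiagonal system: m_0 = 406/15, m_1 = -452/15, m_2 = 412/15, m_3 = -476/15.
On [3, 4], g(x) = 3 + 37/15·(x - 3) - 226/15·(x - 3)² + 48/5·(x - 3)³.
With (x - 3) = 1/3: g(10/3) = 338/135.

2.5037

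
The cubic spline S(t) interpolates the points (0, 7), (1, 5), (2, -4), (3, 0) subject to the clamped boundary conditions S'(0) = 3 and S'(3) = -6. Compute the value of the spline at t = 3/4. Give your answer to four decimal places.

6.7188

Let m_i = S''(x_i). Step sizes h_i = 1, 1, 1; slopes of the chords Δ_i = (y_(i+1) - y_i)/h_i = -2, -9, 4.
  1·m_0 + 4·m_1 + 1·m_2 = 6(Δ_1 - Δ_0) = -42
  1·m_1 + 4·m_2 + 1·m_3 = 6(Δ_2 - Δ_1) = 78
Clamped end conditions give two more equations: 2h_0·m_0 + h_0·m_1 = 6(Δ_0 - S'(0)) = -30 and h_2·m_2 + 2h_2·m_3 = 6(S'(3) - Δ_2) = -60.
Hence m_0 = -6, m_1 = -18, m_2 = 36, m_3 = -48.
On [0, 1], S(t) = 7 + 3·t - 3·t² - 2·t³.
With t = 3/4: S(3/4) = 215/32.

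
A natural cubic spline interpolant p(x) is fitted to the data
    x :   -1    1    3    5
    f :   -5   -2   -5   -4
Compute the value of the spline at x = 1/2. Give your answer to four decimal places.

Write σ_i for p''(x_i). With h_i = 2, 2, 2 and divided differences Δ_i = 3/2, -3/2, 1/2, the continuity of p' gives the tridiagonal system
  2·σ_0 + 8·σ_1 + 2·σ_2 = 6(Δ_1 - Δ_0) = -18
  2·σ_1 + 8·σ_2 + 2·σ_3 = 6(Δ_2 - Δ_1) = 12
Natural end conditions: σ_0 = σ_3 = 0.
Hence σ_0 = 0, σ_1 = -14/5, σ_2 = 11/5, σ_3 = 0.
On [-1, 1], p(x) = -5 + 73/30·(x + 1) + 0·(x + 1)² - 7/30·(x + 1)³.
With (x + 1) = 3/2: p(1/2) = -171/80.

-2.1375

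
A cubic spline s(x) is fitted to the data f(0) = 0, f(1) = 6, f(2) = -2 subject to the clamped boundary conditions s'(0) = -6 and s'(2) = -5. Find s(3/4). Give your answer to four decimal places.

With σ_i denoting the second derivative at x_i, h_i = 1, 1, and Δ_i = (y_(i+1) − y_i)/h_i = 6, -8:
  1·σ_0 + 4·σ_1 + 1·σ_2 = 6(Δ_1 - Δ_0) = -84
Clamped end conditions give two more equations: 2h_0·σ_0 + h_0·σ_1 = 6(Δ_0 - s'(0)) = 72 and h_1·σ_1 + 2h_1·σ_2 = 6(s'(2) - Δ_1) = 18.
Solving: σ_0 = 115/2, σ_1 = -43, σ_2 = 61/2.
On [0, 1], s(x) = 0 - 6·x + 115/4·x² - 67/4·x³.
With x = 3/4: s(3/4) = 1179/256.

4.6055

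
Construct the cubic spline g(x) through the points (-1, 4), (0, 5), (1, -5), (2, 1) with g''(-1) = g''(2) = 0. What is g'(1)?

Write M_i for g''(x_i). With h_i = 1, 1, 1 and divided differences Δ_i = 1, -10, 6, the continuity of g' gives the tridiagonal system
  1·M_0 + 4·M_1 + 1·M_2 = 6(Δ_1 - Δ_0) = -66
  1·M_1 + 4·M_2 + 1·M_3 = 6(Δ_2 - Δ_1) = 96
Natural end conditions: M_0 = M_3 = 0.
Forward elimination and back-substitution give M_0 = 0, M_1 = -24, M_2 = 30, M_3 = 0.
On [1, 2], g'(x) = b_2 + 2c_2·(x - 1) + 3d_2·(x - 1)² with b_2 = Δ_2 - h_2(2M_2 + M_3)/6 = -4, c_2 = M_2/2 = 15, d_2 = (M_3 - M_2)/(6h_2) = -5. So g'(1) = -4.

-4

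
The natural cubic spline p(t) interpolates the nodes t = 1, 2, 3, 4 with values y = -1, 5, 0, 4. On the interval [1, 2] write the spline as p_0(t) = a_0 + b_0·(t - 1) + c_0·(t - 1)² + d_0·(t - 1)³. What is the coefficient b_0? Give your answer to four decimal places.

Let M_i = p''(x_i). Step sizes h_i = 1, 1, 1; slopes of the chords Δ_i = (y_(i+1) - y_i)/h_i = 6, -5, 4.
  1·M_0 + 4·M_1 + 1·M_2 = 6(Δ_1 - Δ_0) = -66
  1·M_1 + 4·M_2 + 1·M_3 = 6(Δ_2 - Δ_1) = 54
Natural end conditions: M_0 = M_3 = 0.
Solving: M_0 = 0, M_1 = -106/5, M_2 = 94/5, M_3 = 0.
On [1, 2], with p_0(t) = a_0 + b_0·(t - 1) + c_0·(t - 1)² + d_0·(t - 1)³: c_0 = M_0/2 = 0, d_0 = (M_1 - M_0)/(6h_0) = -53/15, b_0 = Δ_0 - h_0(2M_0 + M_1)/6 = 143/15.

9.5333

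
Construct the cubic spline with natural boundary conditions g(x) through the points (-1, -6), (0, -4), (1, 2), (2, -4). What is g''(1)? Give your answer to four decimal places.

-20.8000

Put M_i = g'' at the i-th knot. Here h = (1, 1, 1) and Δ = (2, 6, -6), so the interior equations h_(i-1)·M_(i-1) + 2(h_(i-1)+h_i)·M_i + h_i·M_(i+1) = 6(Δ_i − Δ_(i-1)) read
  1·M_0 + 4·M_1 + 1·M_2 = 6(Δ_1 - Δ_0) = 24
  1·M_1 + 4·M_2 + 1·M_3 = 6(Δ_2 - Δ_1) = -72
Natural end conditions: M_0 = M_3 = 0.
Solving: M_0 = 0, M_1 = 56/5, M_2 = -104/5, M_3 = 0.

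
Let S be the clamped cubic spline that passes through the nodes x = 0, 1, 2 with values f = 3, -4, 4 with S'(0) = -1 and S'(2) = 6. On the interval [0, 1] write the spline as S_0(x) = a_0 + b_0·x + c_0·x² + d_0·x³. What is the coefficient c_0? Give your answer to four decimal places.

-18.5000

Put m_i = S'' at the i-th knot. Here h = (1, 1) and Δ = (-7, 8), so the interior equations h_(i-1)·m_(i-1) + 2(h_(i-1)+h_i)·m_i + h_i·m_(i+1) = 6(Δ_i − Δ_(i-1)) read
  1·m_0 + 4·m_1 + 1·m_2 = 6(Δ_1 - Δ_0) = 90
Clamped end conditions give two more equations: 2h_0·m_0 + h_0·m_1 = 6(Δ_0 - S'(0)) = -36 and h_1·m_1 + 2h_1·m_2 = 6(S'(2) - Δ_1) = -12.
Solving: m_0 = -37, m_1 = 38, m_2 = -25.
On [0, 1], with S_0(x) = a_0 + b_0·x + c_0·x² + d_0·x³: c_0 = m_0/2 = -37/2, d_0 = (m_1 - m_0)/(6h_0) = 25/2, b_0 = Δ_0 - h_0(2m_0 + m_1)/6 = -1.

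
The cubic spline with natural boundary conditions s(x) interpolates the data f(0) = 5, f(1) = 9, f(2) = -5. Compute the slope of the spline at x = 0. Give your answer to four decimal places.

8.5000

With σ_i denoting the second derivative at x_i, h_i = 1, 1, and Δ_i = (y_(i+1) − y_i)/h_i = 4, -14:
  1·σ_0 + 4·σ_1 + 1·σ_2 = 6(Δ_1 - Δ_0) = -108
Natural end conditions: σ_0 = σ_2 = 0.
Forward elimination and back-substitution give σ_0 = 0, σ_1 = -27, σ_2 = 0.
On [0, 1], s'(x) = b_0 + 2c_0·x + 3d_0·x² with b_0 = Δ_0 - h_0(2σ_0 + σ_1)/6 = 17/2, c_0 = σ_0/2 = 0, d_0 = (σ_1 - σ_0)/(6h_0) = -9/2. So s'(0) = 17/2.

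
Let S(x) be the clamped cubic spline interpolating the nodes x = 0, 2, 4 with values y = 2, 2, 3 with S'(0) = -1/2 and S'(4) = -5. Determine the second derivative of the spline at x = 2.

Put M_i = S'' at the i-th knot. Here h = (2, 2) and Δ = (0, 1/2), so the interior equations h_(i-1)·M_(i-1) + 2(h_(i-1)+h_i)·M_i + h_i·M_(i+1) = 6(Δ_i − Δ_(i-1)) read
  2·M_0 + 8·M_1 + 2·M_2 = 6(Δ_1 - Δ_0) = 3
Clamped end conditions give two more equations: 2h_0·M_0 + h_0·M_1 = 6(Δ_0 - S'(0)) = 3 and h_1·M_1 + 2h_1·M_2 = 6(S'(4) - Δ_1) = -33.
Hence M_0 = -3/4, M_1 = 3, M_2 = -39/4.

3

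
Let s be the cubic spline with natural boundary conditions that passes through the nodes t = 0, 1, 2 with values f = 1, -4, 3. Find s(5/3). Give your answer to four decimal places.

Put M_i = s'' at the i-th knot. Here h = (1, 1) and Δ = (-5, 7), so the interior equations h_(i-1)·M_(i-1) + 2(h_(i-1)+h_i)·M_i + h_i·M_(i+1) = 6(Δ_i − Δ_(i-1)) read
  1·M_0 + 4·M_1 + 1·M_2 = 6(Δ_1 - Δ_0) = 72
Natural end conditions: M_0 = M_2 = 0.
Hence M_0 = 0, M_1 = 18, M_2 = 0.
On [1, 2], s(t) = -4 + 1·(t - 1) + 9·(t - 1)² - 3·(t - 1)³.
With (t - 1) = 2/3: s(5/3) = -2/9.

-0.2222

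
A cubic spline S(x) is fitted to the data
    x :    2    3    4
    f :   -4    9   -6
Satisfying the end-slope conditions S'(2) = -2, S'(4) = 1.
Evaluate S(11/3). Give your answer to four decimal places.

Let m_i = S''(x_i). Step sizes h_i = 1, 1; slopes of the chords Δ_i = (y_(i+1) - y_i)/h_i = 13, -15.
  1·m_0 + 4·m_1 + 1·m_2 = 6(Δ_1 - Δ_0) = -168
Clamped end conditions give two more equations: 2h_0·m_0 + h_0·m_1 = 6(Δ_0 - S'(2)) = 90 and h_1·m_1 + 2h_1·m_2 = 6(S'(4) - Δ_1) = 96.
Forward elimination and back-substitution give m_0 = 177/2, m_1 = -87, m_2 = 183/2.
On [3, 4], S(x) = 9 - 5/4·(x - 3) - 87/2·(x - 3)² + 119/4·(x - 3)³.
With (x - 3) = 2/3: S(11/3) = -127/54.

-2.3519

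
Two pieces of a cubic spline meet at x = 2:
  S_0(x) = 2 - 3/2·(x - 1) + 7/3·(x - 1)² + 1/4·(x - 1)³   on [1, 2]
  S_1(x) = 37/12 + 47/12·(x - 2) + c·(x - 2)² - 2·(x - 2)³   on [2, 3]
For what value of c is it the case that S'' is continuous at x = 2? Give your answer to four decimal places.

3.0833

S_0''(x) = 14/3 + 3/2·(x - 1), so S_0''(2) = 37/6. On the right, S_1''(2) = 2c, so c = 37/12.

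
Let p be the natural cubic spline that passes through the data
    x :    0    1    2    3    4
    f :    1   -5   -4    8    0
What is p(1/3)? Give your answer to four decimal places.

-1.2169

Put σ_i = p'' at the i-th knot. Here h = (1, 1, 1, 1) and Δ = (-6, 1, 12, -8), so the interior equations h_(i-1)·σ_(i-1) + 2(h_(i-1)+h_i)·σ_i + h_i·σ_(i+1) = 6(Δ_i − Δ_(i-1)) read
  1·σ_0 + 4·σ_1 + 1·σ_2 = 6(Δ_1 - Δ_0) = 42
  1·σ_1 + 4·σ_2 + 1·σ_3 = 6(Δ_2 - Δ_1) = 66
  1·σ_2 + 4·σ_3 + 1·σ_4 = 6(Δ_3 - Δ_2) = -120
Natural end conditions: σ_0 = σ_4 = 0.
Solving the tridiagonal system: σ_0 = 0, σ_1 = 123/28, σ_2 = 171/7, σ_3 = -1011/28, σ_4 = 0.
On [0, 1], p(x) = 1 - 377/56·x + 0·x² + 41/56·x³.
With x = 1/3: p(1/3) = -230/189.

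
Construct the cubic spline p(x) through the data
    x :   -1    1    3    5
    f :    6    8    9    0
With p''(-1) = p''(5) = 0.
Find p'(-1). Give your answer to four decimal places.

Put M_i = p'' at the i-th knot. Here h = (2, 2, 2) and Δ = (1, 1/2, -9/2), so the interior equations h_(i-1)·M_(i-1) + 2(h_(i-1)+h_i)·M_i + h_i·M_(i+1) = 6(Δ_i − Δ_(i-1)) read
  2·M_0 + 8·M_1 + 2·M_2 = 6(Δ_1 - Δ_0) = -3
  2·M_1 + 8·M_2 + 2·M_3 = 6(Δ_2 - Δ_1) = -30
Natural end conditions: M_0 = M_3 = 0.
Solving: M_0 = 0, M_1 = 3/5, M_2 = -39/10, M_3 = 0.
On [-1, 1], p'(x) = b_0 + 2c_0·(x + 1) + 3d_0·(x + 1)² with b_0 = Δ_0 - h_0(2M_0 + M_1)/6 = 4/5, c_0 = M_0/2 = 0, d_0 = (M_1 - M_0)/(6h_0) = 1/20. So p'(-1) = 4/5.

0.8000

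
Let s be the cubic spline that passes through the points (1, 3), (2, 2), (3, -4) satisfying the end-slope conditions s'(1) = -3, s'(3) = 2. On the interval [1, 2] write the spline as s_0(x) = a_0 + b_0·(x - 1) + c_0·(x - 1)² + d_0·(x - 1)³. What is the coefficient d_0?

Write σ_i for s''(x_i). With h_i = 1, 1 and divided differences Δ_i = -1, -6, the continuity of s' gives the tridiagonal system
  1·σ_0 + 4·σ_1 + 1·σ_2 = 6(Δ_1 - Δ_0) = -30
Clamped end conditions give two more equations: 2h_0·σ_0 + h_0·σ_1 = 6(Δ_0 - s'(1)) = 12 and h_1·σ_1 + 2h_1·σ_2 = 6(s'(3) - Δ_1) = 48.
Solving the tridiagonal system: σ_0 = 16, σ_1 = -20, σ_2 = 34.
On [1, 2], with s_0(x) = a_0 + b_0·(x - 1) + c_0·(x - 1)² + d_0·(x - 1)³: c_0 = σ_0/2 = 8, d_0 = (σ_1 - σ_0)/(6h_0) = -6, b_0 = Δ_0 - h_0(2σ_0 + σ_1)/6 = -3.

-6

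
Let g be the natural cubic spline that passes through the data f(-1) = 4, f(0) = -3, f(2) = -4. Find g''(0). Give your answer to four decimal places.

Let M_i = g''(x_i). Step sizes h_i = 1, 2; slopes of the chords Δ_i = (y_(i+1) - y_i)/h_i = -7, -1/2.
  1·M_0 + 6·M_1 + 2·M_2 = 6(Δ_1 - Δ_0) = 39
Natural end conditions: M_0 = M_2 = 0.
Hence M_0 = 0, M_1 = 13/2, M_2 = 0.

6.5000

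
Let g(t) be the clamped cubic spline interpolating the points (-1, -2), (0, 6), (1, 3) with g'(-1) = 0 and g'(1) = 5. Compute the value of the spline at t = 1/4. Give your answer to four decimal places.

5.6484

Write m_i for g''(x_i). With h_i = 1, 1 and divided differences Δ_i = 8, -3, the continuity of g' gives the tridiagonal system
  1·m_0 + 4·m_1 + 1·m_2 = 6(Δ_1 - Δ_0) = -66
Clamped end conditions give two more equations: 2h_0·m_0 + h_0·m_1 = 6(Δ_0 - g'(-1)) = 48 and h_1·m_1 + 2h_1·m_2 = 6(g'(1) - Δ_1) = 48.
Forward elimination and back-substitution give m_0 = 43, m_1 = -38, m_2 = 43.
On [0, 1], g(t) = 6 + 5/2·t - 19·t² + 27/2·t³.
With t = 1/4: g(1/4) = 723/128.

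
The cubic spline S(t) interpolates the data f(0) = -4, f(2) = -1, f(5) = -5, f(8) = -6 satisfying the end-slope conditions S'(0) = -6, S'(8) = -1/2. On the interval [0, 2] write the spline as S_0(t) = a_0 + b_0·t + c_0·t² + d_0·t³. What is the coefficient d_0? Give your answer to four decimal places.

-1.5724

Put M_i = S'' at the i-th knot. Here h = (2, 3, 3) and Δ = (3/2, -4/3, -1/3), so the interior equations h_(i-1)·M_(i-1) + 2(h_(i-1)+h_i)·M_i + h_i·M_(i+1) = 6(Δ_i − Δ_(i-1)) read
  2·M_0 + 10·M_1 + 3·M_2 = 6(Δ_1 - Δ_0) = -17
  3·M_1 + 12·M_2 + 3·M_3 = 6(Δ_2 - Δ_1) = 6
Clamped end conditions give two more equations: 2h_0·M_0 + h_0·M_1 = 6(Δ_0 - S'(0)) = 45 and h_2·M_2 + 2h_2·M_3 = 6(S'(8) - Δ_2) = -1.
Solving: M_0 = 262/19, M_1 = -193/38, M_2 = 118/57, M_3 = -137/114.
On [0, 2], with S_0(t) = a_0 + b_0·t + c_0·t² + d_0·t³: c_0 = M_0/2 = 131/19, d_0 = (M_1 - M_0)/(6h_0) = -239/152, b_0 = Δ_0 - h_0(2M_0 + M_1)/6 = -6.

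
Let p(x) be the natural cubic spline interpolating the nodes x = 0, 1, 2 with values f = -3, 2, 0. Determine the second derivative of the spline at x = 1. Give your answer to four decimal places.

-10.5000

With σ_i denoting the second derivative at x_i, h_i = 1, 1, and Δ_i = (y_(i+1) − y_i)/h_i = 5, -2:
  1·σ_0 + 4·σ_1 + 1·σ_2 = 6(Δ_1 - Δ_0) = -42
Natural end conditions: σ_0 = σ_2 = 0.
Hence σ_0 = 0, σ_1 = -21/2, σ_2 = 0.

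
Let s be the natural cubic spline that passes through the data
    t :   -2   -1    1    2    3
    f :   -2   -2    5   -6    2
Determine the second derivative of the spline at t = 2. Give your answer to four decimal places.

34.5246

With M_i denoting the second derivative at x_i, h_i = 1, 2, 1, 1, and Δ_i = (y_(i+1) − y_i)/h_i = 0, 7/2, -11, 8:
  1·M_0 + 6·M_1 + 2·M_2 = 6(Δ_1 - Δ_0) = 21
  2·M_1 + 6·M_2 + 1·M_3 = 6(Δ_2 - Δ_1) = -87
  1·M_2 + 4·M_3 + 1·M_4 = 6(Δ_3 - Δ_2) = 114
Natural end conditions: M_0 = M_4 = 0.
Hence M_0 = 0, M_1 = 1407/122, M_2 = -1470/61, M_3 = 2106/61, M_4 = 0.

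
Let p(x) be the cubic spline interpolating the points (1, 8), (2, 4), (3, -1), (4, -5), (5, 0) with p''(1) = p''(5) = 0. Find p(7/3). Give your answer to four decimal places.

With M_i denoting the second derivative at x_i, h_i = 1, 1, 1, 1, and Δ_i = (y_(i+1) − y_i)/h_i = -4, -5, -4, 5:
  1·M_0 + 4·M_1 + 1·M_2 = 6(Δ_1 - Δ_0) = -6
  1·M_1 + 4·M_2 + 1·M_3 = 6(Δ_2 - Δ_1) = 6
  1·M_2 + 4·M_3 + 1·M_4 = 6(Δ_3 - Δ_2) = 54
Natural end conditions: M_0 = M_4 = 0.
Hence M_0 = 0, M_1 = -15/14, M_2 = -12/7, M_3 = 195/14, M_4 = 0.
On [2, 3], p(x) = 4 - 61/14·(x - 2) - 15/28·(x - 2)² - 3/28·(x - 2)³.
With (x - 2) = 1/3: p(7/3) = 313/126.

2.4841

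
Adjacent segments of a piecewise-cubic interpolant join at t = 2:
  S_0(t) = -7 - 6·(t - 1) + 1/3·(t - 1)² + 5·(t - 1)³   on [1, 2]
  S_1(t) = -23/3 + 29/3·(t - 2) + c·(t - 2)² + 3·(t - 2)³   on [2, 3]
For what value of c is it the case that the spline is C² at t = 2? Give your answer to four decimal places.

15.3333

S_0''(t) = 2/3 + 30·(t - 1), so S_0''(2) = 92/3. On the right, S_1''(2) = 2c, so c = 46/3.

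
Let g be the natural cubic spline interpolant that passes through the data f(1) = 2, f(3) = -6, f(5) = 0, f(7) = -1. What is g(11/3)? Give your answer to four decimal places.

-4.7259

Put m_i = g'' at the i-th knot. Here h = (2, 2, 2) and Δ = (-4, 3, -1/2), so the interior equations h_(i-1)·m_(i-1) + 2(h_(i-1)+h_i)·m_i + h_i·m_(i+1) = 6(Δ_i − Δ_(i-1)) read
  2·m_0 + 8·m_1 + 2·m_2 = 6(Δ_1 - Δ_0) = 42
  2·m_1 + 8·m_2 + 2·m_3 = 6(Δ_2 - Δ_1) = -21
Natural end conditions: m_0 = m_3 = 0.
Forward elimination and back-substitution give m_0 = 0, m_1 = 63/10, m_2 = -21/5, m_3 = 0.
On [3, 5], g(x) = -6 + 1/5·(x - 3) + 63/20·(x - 3)² - 7/8·(x - 3)³.
With (x - 3) = 2/3: g(11/3) = -638/135.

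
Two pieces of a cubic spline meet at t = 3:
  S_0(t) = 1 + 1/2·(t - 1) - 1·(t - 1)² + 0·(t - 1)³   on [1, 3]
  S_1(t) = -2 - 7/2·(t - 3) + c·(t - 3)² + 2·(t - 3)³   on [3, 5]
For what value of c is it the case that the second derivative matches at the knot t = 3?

-1

S_0''(t) = -2 + 0·(t - 1), so S_0''(3) = -2. On the right, S_1''(3) = 2c, so c = -1.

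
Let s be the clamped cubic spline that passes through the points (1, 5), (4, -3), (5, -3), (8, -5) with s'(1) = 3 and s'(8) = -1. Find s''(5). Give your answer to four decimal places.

Let σ_i = s''(x_i). Step sizes h_i = 3, 1, 3; slopes of the chords Δ_i = (y_(i+1) - y_i)/h_i = -8/3, 0, -2/3.
  3·σ_0 + 8·σ_1 + 1·σ_2 = 6(Δ_1 - Δ_0) = 16
  1·σ_1 + 8·σ_2 + 3·σ_3 = 6(Δ_2 - Δ_1) = -4
Clamped end conditions give two more equations: 2h_0·σ_0 + h_0·σ_1 = 6(Δ_0 - s'(1)) = -34 and h_2·σ_2 + 2h_2·σ_3 = 6(s'(8) - Δ_2) = -2.
Solving the tridiagonal system: σ_0 = -274/33, σ_1 = 58/11, σ_2 = -14/11, σ_3 = 10/33.

-1.2727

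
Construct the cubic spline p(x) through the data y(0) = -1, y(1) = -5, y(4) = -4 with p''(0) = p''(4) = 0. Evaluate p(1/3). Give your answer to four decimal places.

-2.4938

Put M_i = p'' at the i-th knot. Here h = (1, 3) and Δ = (-4, 1/3), so the interior equations h_(i-1)·M_(i-1) + 2(h_(i-1)+h_i)·M_i + h_i·M_(i+1) = 6(Δ_i − Δ_(i-1)) read
  1·M_0 + 8·M_1 + 3·M_2 = 6(Δ_1 - Δ_0) = 26
Natural end conditions: M_0 = M_2 = 0.
Hence M_0 = 0, M_1 = 13/4, M_2 = 0.
On [0, 1], p(x) = -1 - 109/24·x + 0·x² + 13/24·x³.
With x = 1/3: p(1/3) = -202/81.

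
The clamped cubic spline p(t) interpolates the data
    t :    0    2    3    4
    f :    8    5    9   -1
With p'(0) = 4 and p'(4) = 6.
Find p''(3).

-43

Put M_i = p'' at the i-th knot. Here h = (2, 1, 1) and Δ = (-3/2, 4, -10), so the interior equations h_(i-1)·M_(i-1) + 2(h_(i-1)+h_i)·M_i + h_i·M_(i+1) = 6(Δ_i − Δ_(i-1)) read
  2·M_0 + 6·M_1 + 1·M_2 = 6(Δ_1 - Δ_0) = 33
  1·M_1 + 4·M_2 + 1·M_3 = 6(Δ_2 - Δ_1) = -84
Clamped end conditions give two more equations: 2h_0·M_0 + h_0·M_1 = 6(Δ_0 - p'(0)) = -33 and h_2·M_2 + 2h_2·M_3 = 6(p'(4) - Δ_2) = 96.
Solving the tridiagonal system: M_0 = -35/2, M_1 = 37/2, M_2 = -43, M_3 = 139/2.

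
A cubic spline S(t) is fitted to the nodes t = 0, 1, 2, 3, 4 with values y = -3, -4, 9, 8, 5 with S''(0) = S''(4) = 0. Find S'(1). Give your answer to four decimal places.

8.4286

Write m_i for S''(x_i). With h_i = 1, 1, 1, 1 and divided differences Δ_i = -1, 13, -1, -3, the continuity of S' gives the tridiagonal system
  1·m_0 + 4·m_1 + 1·m_2 = 6(Δ_1 - Δ_0) = 84
  1·m_1 + 4·m_2 + 1·m_3 = 6(Δ_2 - Δ_1) = -84
  1·m_2 + 4·m_3 + 1·m_4 = 6(Δ_3 - Δ_2) = -12
Natural end conditions: m_0 = m_4 = 0.
Hence m_0 = 0, m_1 = 198/7, m_2 = -204/7, m_3 = 30/7, m_4 = 0.
On [1, 2], S'(t) = b_1 + 2c_1·(t - 1) + 3d_1·(t - 1)² with b_1 = Δ_1 - h_1(2m_1 + m_2)/6 = 59/7, c_1 = m_1/2 = 99/7, d_1 = (m_2 - m_1)/(6h_1) = -67/7. So S'(1) = 59/7.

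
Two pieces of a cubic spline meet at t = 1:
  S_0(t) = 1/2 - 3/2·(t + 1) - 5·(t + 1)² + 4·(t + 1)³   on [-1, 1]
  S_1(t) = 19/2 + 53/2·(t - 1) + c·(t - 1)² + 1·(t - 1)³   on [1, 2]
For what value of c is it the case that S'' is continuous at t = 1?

S_0''(t) = -10 + 24·(t + 1), so S_0''(1) = 38. On the right, S_1''(1) = 2c, so c = 19.

19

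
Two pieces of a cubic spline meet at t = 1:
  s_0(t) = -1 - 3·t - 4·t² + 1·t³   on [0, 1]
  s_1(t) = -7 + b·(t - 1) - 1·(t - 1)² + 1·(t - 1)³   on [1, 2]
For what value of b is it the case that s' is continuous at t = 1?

-8

s_0'(t) = -3 - 8·t + 3·t², so s_0'(1) = -8. On the right, s_1'(1) = b, so b = -8.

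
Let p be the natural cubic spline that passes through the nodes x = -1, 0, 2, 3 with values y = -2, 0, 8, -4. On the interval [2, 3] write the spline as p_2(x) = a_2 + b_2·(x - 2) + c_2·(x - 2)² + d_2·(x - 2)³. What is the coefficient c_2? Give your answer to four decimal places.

-9.3750

Write M_i for p''(x_i). With h_i = 1, 2, 1 and divided differences Δ_i = 2, 4, -12, the continuity of p' gives the tridiagonal system
  1·M_0 + 6·M_1 + 2·M_2 = 6(Δ_1 - Δ_0) = 12
  2·M_1 + 6·M_2 + 1·M_3 = 6(Δ_2 - Δ_1) = -96
Natural end conditions: M_0 = M_3 = 0.
Solving the tridiagonal system: M_0 = 0, M_1 = 33/4, M_2 = -75/4, M_3 = 0.
On [2, 3], with p_2(x) = a_2 + b_2·(x - 2) + c_2·(x - 2)² + d_2·(x - 2)³: c_2 = M_2/2 = -75/8, d_2 = (M_3 - M_2)/(6h_2) = 25/8, b_2 = Δ_2 - h_2(2M_2 + M_3)/6 = -23/4.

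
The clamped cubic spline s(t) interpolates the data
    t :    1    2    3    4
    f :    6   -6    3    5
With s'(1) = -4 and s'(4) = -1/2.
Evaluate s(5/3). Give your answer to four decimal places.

-2.6568

Put m_i = s'' at the i-th knot. Here h = (1, 1, 1) and Δ = (-12, 9, 2), so the interior equations h_(i-1)·m_(i-1) + 2(h_(i-1)+h_i)·m_i + h_i·m_(i+1) = 6(Δ_i − Δ_(i-1)) read
  1·m_0 + 4·m_1 + 1·m_2 = 6(Δ_1 - Δ_0) = 126
  1·m_1 + 4·m_2 + 1·m_3 = 6(Δ_2 - Δ_1) = -42
Clamped end conditions give two more equations: 2h_0·m_0 + h_0·m_1 = 6(Δ_0 - s'(1)) = -48 and h_2·m_2 + 2h_2·m_3 = 6(s'(4) - Δ_2) = -15.
Solving the tridiagonal system: m_0 = -733/15, m_1 = 746/15, m_2 = -361/15, m_3 = 68/15.
On [1, 2], s(t) = 6 - 4·(t - 1) - 733/30·(t - 1)² + 493/30·(t - 1)³.
With (t - 1) = 2/3: s(5/3) = -1076/405.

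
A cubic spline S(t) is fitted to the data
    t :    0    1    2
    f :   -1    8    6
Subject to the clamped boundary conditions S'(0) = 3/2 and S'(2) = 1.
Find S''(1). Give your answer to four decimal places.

Write M_i for S''(x_i). With h_i = 1, 1 and divided differences Δ_i = 9, -2, the continuity of S' gives the tridiagonal system
  1·M_0 + 4·M_1 + 1·M_2 = 6(Δ_1 - Δ_0) = -66
Clamped end conditions give two more equations: 2h_0·M_0 + h_0·M_1 = 6(Δ_0 - S'(0)) = 45 and h_1·M_1 + 2h_1·M_2 = 6(S'(2) - Δ_1) = 18.
Solving the tridiagonal system: M_0 = 155/4, M_1 = -65/2, M_2 = 101/4.

-32.5000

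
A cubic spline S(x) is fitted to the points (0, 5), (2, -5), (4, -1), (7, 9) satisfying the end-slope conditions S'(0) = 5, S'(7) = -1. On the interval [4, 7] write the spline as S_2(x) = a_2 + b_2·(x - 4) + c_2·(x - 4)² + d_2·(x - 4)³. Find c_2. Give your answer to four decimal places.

0.0270

Put M_i = S'' at the i-th knot. Here h = (2, 2, 3) and Δ = (-5, 2, 10/3), so the interior equations h_(i-1)·M_(i-1) + 2(h_(i-1)+h_i)·M_i + h_i·M_(i+1) = 6(Δ_i − Δ_(i-1)) read
  2·M_0 + 8·M_1 + 2·M_2 = 6(Δ_1 - Δ_0) = 42
  2·M_1 + 10·M_2 + 3·M_3 = 6(Δ_2 - Δ_1) = 8
Clamped end conditions give two more equations: 2h_0·M_0 + h_0·M_1 = 6(Δ_0 - S'(0)) = -60 and h_2·M_2 + 2h_2·M_3 = 6(S'(7) - Δ_2) = -26.
Solving the tridiagonal system: M_0 = -745/37, M_1 = 380/37, M_2 = 2/37, M_3 = -484/111.
On [4, 7], with S_2(x) = a_2 + b_2·(x - 4) + c_2·(x - 4)² + d_2·(x - 4)³: c_2 = M_2/2 = 1/37, d_2 = (M_3 - M_2)/(6h_2) = -245/999, b_2 = Δ_2 - h_2(2M_2 + M_3)/6 = 202/37.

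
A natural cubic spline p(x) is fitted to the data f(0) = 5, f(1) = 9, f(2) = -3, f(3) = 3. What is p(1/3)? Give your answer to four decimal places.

7.9531

Write σ_i for p''(x_i). With h_i = 1, 1, 1 and divided differences Δ_i = 4, -12, 6, the continuity of p' gives the tridiagonal system
  1·σ_0 + 4·σ_1 + 1·σ_2 = 6(Δ_1 - Δ_0) = -96
  1·σ_1 + 4·σ_2 + 1·σ_3 = 6(Δ_2 - Δ_1) = 108
Natural end conditions: σ_0 = σ_3 = 0.
Solving: σ_0 = 0, σ_1 = -164/5, σ_2 = 176/5, σ_3 = 0.
On [0, 1], p(x) = 5 + 142/15·x + 0·x² - 82/15·x³.
With x = 1/3: p(1/3) = 3221/405.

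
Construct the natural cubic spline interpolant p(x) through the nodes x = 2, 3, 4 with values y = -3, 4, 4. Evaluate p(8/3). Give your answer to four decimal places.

Write M_i for p''(x_i). With h_i = 1, 1 and divided differences Δ_i = 7, 0, the continuity of p' gives the tridiagonal system
  1·M_0 + 4·M_1 + 1·M_2 = 6(Δ_1 - Δ_0) = -42
Natural end conditions: M_0 = M_2 = 0.
Hence M_0 = 0, M_1 = -21/2, M_2 = 0.
On [2, 3], p(x) = -3 + 35/4·(x - 2) + 0·(x - 2)² - 7/4·(x - 2)³.
With (x - 2) = 2/3: p(8/3) = 125/54.

2.3148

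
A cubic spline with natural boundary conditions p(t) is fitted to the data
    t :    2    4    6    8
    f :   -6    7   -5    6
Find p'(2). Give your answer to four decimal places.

10.6000

With σ_i denoting the second derivative at x_i, h_i = 2, 2, 2, and Δ_i = (y_(i+1) − y_i)/h_i = 13/2, -6, 11/2:
  2·σ_0 + 8·σ_1 + 2·σ_2 = 6(Δ_1 - Δ_0) = -75
  2·σ_1 + 8·σ_2 + 2·σ_3 = 6(Δ_2 - Δ_1) = 69
Natural end conditions: σ_0 = σ_3 = 0.
Forward elimination and back-substitution give σ_0 = 0, σ_1 = -123/10, σ_2 = 117/10, σ_3 = 0.
On [2, 4], p'(t) = b_0 + 2c_0·(t - 2) + 3d_0·(t - 2)² with b_0 = Δ_0 - h_0(2σ_0 + σ_1)/6 = 53/5, c_0 = σ_0/2 = 0, d_0 = (σ_1 - σ_0)/(6h_0) = -41/40. So p'(2) = 53/5.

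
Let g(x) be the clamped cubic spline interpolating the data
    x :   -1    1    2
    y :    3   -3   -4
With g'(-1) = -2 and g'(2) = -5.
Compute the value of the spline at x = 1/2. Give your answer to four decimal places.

-2.1094

Write M_i for g''(x_i). With h_i = 2, 1 and divided differences Δ_i = -3, -1, the continuity of g' gives the tridiagonal system
  2·M_0 + 6·M_1 + 1·M_2 = 6(Δ_1 - Δ_0) = 12
Clamped end conditions give two more equations: 2h_0·M_0 + h_0·M_1 = 6(Δ_0 - g'(-1)) = -6 and h_1·M_1 + 2h_1·M_2 = 6(g'(2) - Δ_1) = -24.
Solving: M_0 = -9/2, M_1 = 6, M_2 = -15.
On [-1, 1], g(x) = 3 - 2·(x + 1) - 9/4·(x + 1)² + 7/8·(x + 1)³.
With (x + 1) = 3/2: g(1/2) = -135/64.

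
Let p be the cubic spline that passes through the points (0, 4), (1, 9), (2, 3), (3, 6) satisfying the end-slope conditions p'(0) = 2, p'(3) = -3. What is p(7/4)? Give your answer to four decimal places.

4.0719

Let m_i = p''(x_i). Step sizes h_i = 1, 1, 1; slopes of the chords Δ_i = (y_(i+1) - y_i)/h_i = 5, -6, 3.
  1·m_0 + 4·m_1 + 1·m_2 = 6(Δ_1 - Δ_0) = -66
  1·m_1 + 4·m_2 + 1·m_3 = 6(Δ_2 - Δ_1) = 54
Clamped end conditions give two more equations: 2h_0·m_0 + h_0·m_1 = 6(Δ_0 - p'(0)) = 18 and h_2·m_2 + 2h_2·m_3 = 6(p'(3) - Δ_2) = -36.
Forward elimination and back-substitution give m_0 = 358/15, m_1 = -446/15, m_2 = 436/15, m_3 = -488/15.
On [1, 2], p(x) = 9 - 14/15·(x - 1) - 223/15·(x - 1)² + 49/5·(x - 1)³.
With (x - 1) = 3/4: p(7/4) = 1303/320.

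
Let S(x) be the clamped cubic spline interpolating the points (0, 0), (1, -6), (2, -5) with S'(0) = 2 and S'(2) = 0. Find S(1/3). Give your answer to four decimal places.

Put m_i = S'' at the i-th knot. Here h = (1, 1) and Δ = (-6, 1), so the interior equations h_(i-1)·m_(i-1) + 2(h_(i-1)+h_i)·m_i + h_i·m_(i+1) = 6(Δ_i − Δ_(i-1)) read
  1·m_0 + 4·m_1 + 1·m_2 = 6(Δ_1 - Δ_0) = 42
Clamped end conditions give two more equations: 2h_0·m_0 + h_0·m_1 = 6(Δ_0 - S'(0)) = -48 and h_1·m_1 + 2h_1·m_2 = 6(S'(2) - Δ_1) = -6.
Forward elimination and back-substitution give m_0 = -71/2, m_1 = 23, m_2 = -29/2.
On [0, 1], S(x) = 0 + 2·x - 71/4·x² + 39/4·x³.
With x = 1/3: S(1/3) = -17/18.

-0.9444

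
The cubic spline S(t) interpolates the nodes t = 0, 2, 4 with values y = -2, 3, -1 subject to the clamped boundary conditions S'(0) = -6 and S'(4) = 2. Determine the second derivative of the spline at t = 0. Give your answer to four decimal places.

18.1250

Let M_i = S''(x_i). Step sizes h_i = 2, 2; slopes of the chords Δ_i = (y_(i+1) - y_i)/h_i = 5/2, -2.
  2·M_0 + 8·M_1 + 2·M_2 = 6(Δ_1 - Δ_0) = -27
Clamped end conditions give two more equations: 2h_0·M_0 + h_0·M_1 = 6(Δ_0 - S'(0)) = 51 and h_1·M_1 + 2h_1·M_2 = 6(S'(4) - Δ_1) = 24.
Solving the tridiagonal system: M_0 = 145/8, M_1 = -43/4, M_2 = 91/8.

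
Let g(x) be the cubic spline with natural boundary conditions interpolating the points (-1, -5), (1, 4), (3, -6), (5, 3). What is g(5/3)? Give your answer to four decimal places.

1.1358

Write σ_i for g''(x_i). With h_i = 2, 2, 2 and divided differences Δ_i = 9/2, -5, 9/2, the continuity of g' gives the tridiagonal system
  2·σ_0 + 8·σ_1 + 2·σ_2 = 6(Δ_1 - Δ_0) = -57
  2·σ_1 + 8·σ_2 + 2·σ_3 = 6(Δ_2 - Δ_1) = 57
Natural end conditions: σ_0 = σ_3 = 0.
Solving the tridiagonal system: σ_0 = 0, σ_1 = -19/2, σ_2 = 19/2, σ_3 = 0.
On [1, 3], g(x) = 4 - 11/6·(x - 1) - 19/4·(x - 1)² + 19/12·(x - 1)³.
With (x - 1) = 2/3: g(5/3) = 92/81.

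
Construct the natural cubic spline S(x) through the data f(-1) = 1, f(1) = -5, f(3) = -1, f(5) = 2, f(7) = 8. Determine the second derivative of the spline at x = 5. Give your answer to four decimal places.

1.5804

Let m_i = S''(x_i). Step sizes h_i = 2, 2, 2, 2; slopes of the chords Δ_i = (y_(i+1) - y_i)/h_i = -3, 2, 3/2, 3.
  2·m_0 + 8·m_1 + 2·m_2 = 6(Δ_1 - Δ_0) = 30
  2·m_1 + 8·m_2 + 2·m_3 = 6(Δ_2 - Δ_1) = -3
  2·m_2 + 8·m_3 + 2·m_4 = 6(Δ_3 - Δ_2) = 9
Natural end conditions: m_0 = m_4 = 0.
Solving: m_0 = 0, m_1 = 471/112, m_2 = -51/28, m_3 = 177/112, m_4 = 0.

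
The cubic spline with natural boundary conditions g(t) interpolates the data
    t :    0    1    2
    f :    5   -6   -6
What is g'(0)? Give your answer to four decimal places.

-13.7500

Put m_i = g'' at the i-th knot. Here h = (1, 1) and Δ = (-11, 0), so the interior equations h_(i-1)·m_(i-1) + 2(h_(i-1)+h_i)·m_i + h_i·m_(i+1) = 6(Δ_i − Δ_(i-1)) read
  1·m_0 + 4·m_1 + 1·m_2 = 6(Δ_1 - Δ_0) = 66
Natural end conditions: m_0 = m_2 = 0.
Hence m_0 = 0, m_1 = 33/2, m_2 = 0.
On [0, 1], g'(t) = b_0 + 2c_0·t + 3d_0·t² with b_0 = Δ_0 - h_0(2m_0 + m_1)/6 = -55/4, c_0 = m_0/2 = 0, d_0 = (m_1 - m_0)/(6h_0) = 11/4. So g'(0) = -55/4.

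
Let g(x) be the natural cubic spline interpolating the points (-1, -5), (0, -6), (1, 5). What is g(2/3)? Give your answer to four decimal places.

With M_i denoting the second derivative at x_i, h_i = 1, 1, and Δ_i = (y_(i+1) − y_i)/h_i = -1, 11:
  1·M_0 + 4·M_1 + 1·M_2 = 6(Δ_1 - Δ_0) = 72
Natural end conditions: M_0 = M_2 = 0.
Solving the tridiagonal system: M_0 = 0, M_1 = 18, M_2 = 0.
On [0, 1], g(x) = -6 + 5·x + 9·x² - 3·x³.
With x = 2/3: g(2/3) = 4/9.

0.4444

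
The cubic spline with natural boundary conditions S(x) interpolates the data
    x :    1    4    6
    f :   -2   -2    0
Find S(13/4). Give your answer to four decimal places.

-2.2953

Put M_i = S'' at the i-th knot. Here h = (3, 2) and Δ = (0, 1), so the interior equations h_(i-1)·M_(i-1) + 2(h_(i-1)+h_i)·M_i + h_i·M_(i+1) = 6(Δ_i − Δ_(i-1)) read
  3·M_0 + 10·M_1 + 2·M_2 = 6(Δ_1 - Δ_0) = 6
Natural end conditions: M_0 = M_2 = 0.
Forward elimination and back-substitution give M_0 = 0, M_1 = 3/5, M_2 = 0.
On [1, 4], S(x) = -2 - 3/10·(x - 1) + 0·(x - 1)² + 1/30·(x - 1)³.
With (x - 1) = 9/4: S(13/4) = -1469/640.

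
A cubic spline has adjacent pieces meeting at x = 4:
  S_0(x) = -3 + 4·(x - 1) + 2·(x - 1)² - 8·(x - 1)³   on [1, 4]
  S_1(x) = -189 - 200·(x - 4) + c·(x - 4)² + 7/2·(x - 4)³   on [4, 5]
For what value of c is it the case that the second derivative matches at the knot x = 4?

-70

S_0''(x) = 4 - 48·(x - 1), so S_0''(4) = -140. On the right, S_1''(4) = 2c, so c = -70.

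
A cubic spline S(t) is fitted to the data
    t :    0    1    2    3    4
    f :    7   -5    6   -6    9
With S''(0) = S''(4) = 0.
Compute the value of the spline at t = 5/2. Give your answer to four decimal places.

With M_i denoting the second derivative at x_i, h_i = 1, 1, 1, 1, and Δ_i = (y_(i+1) − y_i)/h_i = -12, 11, -12, 15:
  1·M_0 + 4·M_1 + 1·M_2 = 6(Δ_1 - Δ_0) = 138
  1·M_1 + 4·M_2 + 1·M_3 = 6(Δ_2 - Δ_1) = -138
  1·M_2 + 4·M_3 + 1·M_4 = 6(Δ_3 - Δ_2) = 162
Natural end conditions: M_0 = M_4 = 0.
Solving the tridiagonal system: M_0 = 0, M_1 = 348/7, M_2 = -426/7, M_3 = 390/7, M_4 = 0.
On [2, 3], S(t) = 6 - 1·(t - 2) - 213/7·(t - 2)² + 136/7·(t - 2)³.
With (t - 2) = 1/2: S(5/2) = 9/28.

0.3214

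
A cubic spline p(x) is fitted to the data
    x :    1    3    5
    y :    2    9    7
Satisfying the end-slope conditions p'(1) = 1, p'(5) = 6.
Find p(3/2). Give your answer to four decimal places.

3.3633

With m_i denoting the second derivative at x_i, h_i = 2, 2, and Δ_i = (y_(i+1) − y_i)/h_i = 7/2, -1:
  2·m_0 + 8·m_1 + 2·m_2 = 6(Δ_1 - Δ_0) = -27
Clamped end conditions give two more equations: 2h_0·m_0 + h_0·m_1 = 6(Δ_0 - p'(1)) = 15 and h_1·m_1 + 2h_1·m_2 = 6(p'(5) - Δ_1) = 42.
Forward elimination and back-substitution give m_0 = 67/8, m_1 = -37/4, m_2 = 121/8.
On [1, 3], p(x) = 2 + 1·(x - 1) + 67/16·(x - 1)² - 47/32·(x - 1)³.
With (x - 1) = 1/2: p(3/2) = 861/256.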